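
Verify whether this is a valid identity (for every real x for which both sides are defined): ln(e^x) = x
Yes, this is an identity.

Claim: ln(e^x) = x.
Reasoning: ln is the inverse of the exponential: ln(e^x) asks for the exponent p with e^p = e^x, and since e^p is one-to-one that exponent is p = x.
So the two sides agree for every real x for which both sides are defined.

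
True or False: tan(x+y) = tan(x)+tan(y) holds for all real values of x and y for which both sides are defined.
False.

Claim: tan(x+y) = tan(x)+tan(y).
Test a specific point where both sides are defined: x = π/4, y = π/3.
LHS = tan(x+y) ≈ -3.7321
RHS = tan(x)+tan(y) ≈ 2.7321
Since -3.7321 ≠ 2.7321, the equation fails at this point, so it cannot hold for all real values of x and y for which both sides are defined.
The correct formula is tan(x+y) = (tan(x) + tan(y))/(1 - tan(x)tan(y)).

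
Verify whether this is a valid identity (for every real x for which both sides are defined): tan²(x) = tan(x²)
Claim: tan²(x) = tan(x²).
Test a specific point where both sides are defined: x = -π/4.
LHS = tan²(x) ≈ 1.0000
RHS = tan(x²) ≈ 0.7092
Since 1.0000 ≠ 0.7092, the equation fails at this point, so it cannot hold for every real x for which both sides are defined.
tan²(x) means (tan x)², squaring the output; tan(x²) squares the input. These are different functions.

Conclusion: No, this is NOT an identity.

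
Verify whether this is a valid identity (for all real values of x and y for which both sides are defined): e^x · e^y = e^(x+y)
Yes, this is an identity.

Claim: e^x · e^y = e^(x+y).
Reasoning: This is the law of exponents for a common base: multiplying powers adds exponents. E.g. from the series, (Σ x^j/j!)(Σ y^k/k!) = Σ_m (Σ_{j+k=m} x^j y^k/(j!k!)) = Σ_m (x+y)^m/m! by the binomial theorem.
So the two sides agree for all real values of x and y for which both sides are defined.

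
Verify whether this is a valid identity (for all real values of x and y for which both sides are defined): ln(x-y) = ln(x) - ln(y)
No, this is NOT an identity.

Claim: ln(x-y) = ln(x) - ln(y).
Test a specific point where both sides are defined: x = 4, y = 1.
LHS = ln(x-y) ≈ 1.0986
RHS = ln(x) - ln(y) ≈ 1.3863
Since 1.0986 ≠ 1.3863, the equation fails at this point, so it cannot hold for all real values of x and y for which both sides are defined.
ln(x) - ln(y) = ln(x/y), not ln(x-y).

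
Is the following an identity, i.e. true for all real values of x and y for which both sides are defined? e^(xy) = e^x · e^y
Claim: e^(xy) = e^x · e^y.
Test a specific point where both sides are defined: x = -3, y = -3.
LHS = e^(xy) ≈ 8103.0839
RHS = e^x · e^y ≈ 0.0025
Since 8103.0839 ≠ 0.0025, the equation fails at this point, so it cannot hold for all real values of x and y for which both sides are defined.
e^x · e^y = e^(x+y), not e^(xy).

Conclusion: No, this is NOT an identity.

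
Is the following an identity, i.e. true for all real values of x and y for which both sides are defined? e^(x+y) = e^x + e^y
Claim: e^(x+y) = e^x + e^y.
Test a specific point where both sides are defined: x = 3, y = 2.
LHS = e^(x+y) ≈ 148.4132
RHS = e^x + e^y ≈ 27.4746
Since 148.4132 ≠ 27.4746, the equation fails at this point, so it cannot hold for all real values of x and y for which both sides are defined.
The correct rule is e^(x+y) = e^x · e^y (a product, not a sum).

Conclusion: No, this is NOT an identity.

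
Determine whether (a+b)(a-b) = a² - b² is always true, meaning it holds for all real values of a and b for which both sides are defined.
Claim: (a+b)(a-b) = a² - b².
Reasoning: Expand: (a+b)(a-b) = a² - ab + ba - b² = a² - b² (the cross terms cancel).
So the two sides agree for all real values of a and b for which both sides are defined.

Conclusion: Yes, this is an identity.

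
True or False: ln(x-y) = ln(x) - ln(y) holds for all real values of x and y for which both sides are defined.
Claim: ln(x-y) = ln(x) - ln(y).
Test a specific point where both sides are defined: x = 4, y = 1/2.
LHS = ln(x-y) ≈ 1.2528
RHS = ln(x) - ln(y) ≈ 2.0794
Since 1.2528 ≠ 2.0794, the equation fails at this point, so it cannot hold for all real values of x and y for which both sides are defined.
ln(x) - ln(y) = ln(x/y), not ln(x-y).

Conclusion: False.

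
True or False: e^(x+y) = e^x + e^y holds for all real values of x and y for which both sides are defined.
False.

Claim: e^(x+y) = e^x + e^y.
Test a specific point where both sides are defined: x = 3, y = 4.
LHS = e^(x+y) ≈ 1096.6332
RHS = e^x + e^y ≈ 74.6837
Since 1096.6332 ≠ 74.6837, the equation fails at this point, so it cannot hold for all real values of x and y for which both sides are defined.
The correct rule is e^(x+y) = e^x · e^y (a product, not a sum).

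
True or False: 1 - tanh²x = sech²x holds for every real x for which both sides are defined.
True.

Claim: 1 - tanh²x = sech²x.
Reasoning: Divide cosh²x - sinh²x = 1 through by cosh²x (never zero): 1 - tanh²x = 1/cosh²x = sech²x.
So the two sides agree for every real x for which both sides are defined.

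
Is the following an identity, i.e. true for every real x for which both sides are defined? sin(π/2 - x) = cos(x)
Claim: sin(π/2 - x) = cos(x).
Reasoning: Use sin(u - v) = sin(u)cos(v) - cos(u)sin(v) with u = π/2, v = x: sin(π/2)cos(x) - cos(π/2)sin(x) = 1·cos(x) - 0·sin(x) = cos(x).
So the two sides agree for every real x for which both sides are defined.

Conclusion: Yes, this is an identity.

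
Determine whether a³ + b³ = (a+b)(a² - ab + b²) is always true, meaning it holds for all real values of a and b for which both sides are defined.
Claim: a³ + b³ = (a+b)(a² - ab + b²).
Reasoning: Expand the right side: (a+b)(a² - ab + b²) = a³ - a²b + ab² + a²b - ab² + b³ = a³ + b³ (the middle terms cancel in pairs).
So the two sides agree for all real values of a and b for which both sides are defined.

Conclusion: Yes, this is an identity.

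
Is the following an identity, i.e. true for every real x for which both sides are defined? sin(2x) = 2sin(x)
Claim: sin(2x) = 2sin(x).
Test a specific point where both sides are defined: x = π/2.
LHS = sin(2x) ≈ 0.0000
RHS = 2sin(x) ≈ 2.0000
Since 0.0000 ≠ 2.0000, the equation fails at this point, so it cannot hold for every real x for which both sides are defined.
The correct double-angle formula is sin(2x) = 2sin(x)cos(x).

Conclusion: No, this is NOT an identity.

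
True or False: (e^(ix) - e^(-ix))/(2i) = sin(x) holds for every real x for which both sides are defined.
Claim: (e^(ix) - e^(-ix))/(2i) = sin(x).
Reasoning: By Euler's formula e^(ix) = cos(x) + i·sin(x) and e^(-ix) = cos(x) - i·sin(x). Subtracting cancels the cosine terms: e^(ix) - e^(-ix) = 2i·sin(x); divide by 2i.
So the two sides agree for every real x for which both sides are defined.

Conclusion: True.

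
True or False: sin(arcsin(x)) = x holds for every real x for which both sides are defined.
Claim: sin(arcsin(x)) = x.
Reasoning: For -1 ≤ x ≤ 1 (where arcsin is defined), arcsin(x) is by definition an angle whose sine equals x. Taking the sine of that angle returns x. (Note the other order, arcsin(sin x) = x, is NOT an identity.)
So the two sides agree for every real x for which both sides are defined.

Conclusion: True.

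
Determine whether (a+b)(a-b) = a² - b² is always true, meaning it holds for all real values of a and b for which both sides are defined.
Yes, this is an identity.

Claim: (a+b)(a-b) = a² - b².
Reasoning: Expand: (a+b)(a-b) = a² - ab + ba - b² = a² - b² (the cross terms cancel).
So the two sides agree for all real values of a and b for which both sides are defined.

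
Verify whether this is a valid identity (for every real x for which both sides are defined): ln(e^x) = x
Yes, this is an identity.

Claim: ln(e^x) = x.
Reasoning: ln is the inverse of the exponential: ln(e^x) asks for the exponent p with e^p = e^x, and since e^p is one-to-one that exponent is p = x.
So the two sides agree for every real x for which both sides are defined.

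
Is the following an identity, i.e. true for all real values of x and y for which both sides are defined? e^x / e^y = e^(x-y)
Yes, this is an identity.

Claim: e^x / e^y = e^(x-y).
Reasoning: 1/e^y = e^(-y), so e^x / e^y = e^x · e^(-y) = e^(x + (-y)) = e^(x-y) by the product rule for exponents.
So the two sides agree for all real values of x and y for which both sides are defined.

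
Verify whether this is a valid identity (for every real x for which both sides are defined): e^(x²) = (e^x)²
Claim: e^(x²) = (e^x)².
Test a specific point where both sides are defined: x = 1.
LHS = e^(x²) ≈ 2.7183
RHS = (e^x)² ≈ 7.3891
Since 2.7183 ≠ 7.3891, the equation fails at this point, so it cannot hold for every real x for which both sides are defined.
(e^x)² = e^(2x), and 2x ≠ x² in general.

Conclusion: No, this is NOT an identity.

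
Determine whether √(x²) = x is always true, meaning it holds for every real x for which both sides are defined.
Claim: √(x²) = x.
Test a specific point where both sides are defined: x = -2.
LHS = √(x²) ≈ 2.0000
RHS = x ≈ -2.0000
Since 2.0000 ≠ -2.0000, the equation fails at this point, so it cannot hold for every real x for which both sides are defined.
√(x²) = |x|, which differs from x whenever x < 0 (both sides are defined for every real x).

Conclusion: No, this is NOT an identity.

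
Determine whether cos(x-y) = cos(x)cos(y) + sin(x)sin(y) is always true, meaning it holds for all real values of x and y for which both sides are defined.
Yes, this is an identity.

Claim: cos(x-y) = cos(x)cos(y) + sin(x)sin(y).
Reasoning: Replace y by -y in cos(x+y) = cos(x)cos(y) - sin(x)sin(y) and use cos(-y) = cos(y), sin(-y) = -sin(y): cos(x-y) = cos(x)cos(y) + sin(x)sin(y).
So the two sides agree for all real values of x and y for which both sides are defined.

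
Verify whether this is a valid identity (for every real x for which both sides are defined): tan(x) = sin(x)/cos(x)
Claim: tan(x) = sin(x)/cos(x).
Reasoning: For an angle x whose terminal point on the unit circle is (cos x, sin x), tan(x) is defined as the ratio (second coordinate)/(first coordinate) = sin(x)/cos(x), wherever cos(x) ≠ 0.
So the two sides agree for every real x for which both sides are defined.

Conclusion: Yes, this is an identity.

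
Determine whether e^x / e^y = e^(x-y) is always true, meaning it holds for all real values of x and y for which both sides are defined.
Claim: e^x / e^y = e^(x-y).
Reasoning: 1/e^y = e^(-y), so e^x / e^y = e^x · e^(-y) = e^(x + (-y)) = e^(x-y) by the product rule for exponents.
So the two sides agree for all real values of x and y for which both sides are defined.

Conclusion: Yes, this is an identity.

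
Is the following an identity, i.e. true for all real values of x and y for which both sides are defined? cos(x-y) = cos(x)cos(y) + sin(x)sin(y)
Yes, this is an identity.

Claim: cos(x-y) = cos(x)cos(y) + sin(x)sin(y).
Reasoning: Replace y by -y in cos(x+y) = cos(x)cos(y) - sin(x)sin(y) and use cos(-y) = cos(y), sin(-y) = -sin(y): cos(x-y) = cos(x)cos(y) + sin(x)sin(y).
So the two sides agree for all real values of x and y for which both sides are defined.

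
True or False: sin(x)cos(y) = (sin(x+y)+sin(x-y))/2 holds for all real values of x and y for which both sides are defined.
True.

Claim: sin(x)cos(y) = (sin(x+y)+sin(x-y))/2.
Reasoning: sin(x+y) = sin(x)cos(y) + cos(x)sin(y) and sin(x-y) = sin(x)cos(y) - cos(x)sin(y). Adding, sin(x+y) + sin(x-y) = 2sin(x)cos(y); divide by 2.
So the two sides agree for all real values of x and y for which both sides are defined.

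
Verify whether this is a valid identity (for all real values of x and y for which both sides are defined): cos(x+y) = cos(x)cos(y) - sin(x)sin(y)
Yes, this is an identity.

Claim: cos(x+y) = cos(x)cos(y) - sin(x)sin(y).
Reasoning: By Euler's formula e^(i(x+y)) = e^(ix)·e^(iy) = (cos x + i·sin x)(cos y + i·sin y). The real part of the left side is cos(x+y); the real part of the product is cos(x)cos(y) - sin(x)sin(y) (since i·i = -1).
So the two sides agree for all real values of x and y for which both sides are defined.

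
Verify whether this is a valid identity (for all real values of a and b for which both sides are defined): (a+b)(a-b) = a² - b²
Yes, this is an identity.

Claim: (a+b)(a-b) = a² - b².
Reasoning: Expand: (a+b)(a-b) = a² - ab + ba - b² = a² - b² (the cross terms cancel).
So the two sides agree for all real values of a and b for which both sides are defined.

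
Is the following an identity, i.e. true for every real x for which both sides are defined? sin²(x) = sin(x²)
Claim: sin²(x) = sin(x²).
Test a specific point where both sides are defined: x = -π/3.
LHS = sin²(x) ≈ 0.7500
RHS = sin(x²) ≈ 0.8897
Since 0.7500 ≠ 0.8897, the equation fails at this point, so it cannot hold for every real x for which both sides are defined.
sin²(x) means (sin x)², squaring the output; sin(x²) squares the input. These are different functions.

Conclusion: No, this is NOT an identity.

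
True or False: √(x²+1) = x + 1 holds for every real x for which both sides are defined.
Claim: √(x²+1) = x + 1.
Test a specific point where both sides are defined: x = 1/2.
LHS = √(x²+1) ≈ 1.1180
RHS = x + 1 ≈ 1.5000
Since 1.1180 ≠ 1.5000, the equation fails at this point, so it cannot hold for every real x for which both sides are defined.
(x+1)² = x² + 2x + 1 ≠ x² + 1 unless x = 0.

Conclusion: False.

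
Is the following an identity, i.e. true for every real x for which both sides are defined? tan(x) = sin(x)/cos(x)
Yes, this is an identity.

Claim: tan(x) = sin(x)/cos(x).
Reasoning: For an angle x whose terminal point on the unit circle is (cos x, sin x), tan(x) is defined as the ratio (second coordinate)/(first coordinate) = sin(x)/cos(x), wherever cos(x) ≠ 0.
So the two sides agree for every real x for which both sides are defined.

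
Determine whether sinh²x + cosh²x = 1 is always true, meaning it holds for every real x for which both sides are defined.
No, this is NOT an identity.

Claim: sinh²x + cosh²x = 1.
Test a specific point where both sides are defined: x = 4.
LHS = sinh²x + cosh²x ≈ 1490.4792
RHS = 1 ≈ 1.0000
Since 1490.4792 ≠ 1.0000, the equation fails at this point, so it cannot hold for every real x for which both sides are defined.
The correct hyperbolic identity is cosh²x - sinh²x = 1 (a difference); the sum sinh²x + cosh²x equals cosh(2x).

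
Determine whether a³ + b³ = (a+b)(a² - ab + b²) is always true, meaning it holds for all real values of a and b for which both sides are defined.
Yes, this is an identity.

Claim: a³ + b³ = (a+b)(a² - ab + b²).
Reasoning: Expand the right side: (a+b)(a² - ab + b²) = a³ - a²b + ab² + a²b - ab² + b³ = a³ + b³ (the middle terms cancel in pairs).
So the two sides agree for all real values of a and b for which both sides are defined.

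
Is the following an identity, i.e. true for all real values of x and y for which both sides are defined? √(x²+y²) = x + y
Claim: √(x²+y²) = x + y.
Test a specific point where both sides are defined: x = 4, y = 4.
LHS = √(x²+y²) ≈ 5.6569
RHS = x + y ≈ 8.0000
Since 5.6569 ≠ 8.0000, the equation fails at this point, so it cannot hold for all real values of x and y for which both sides are defined.
(x+y)² = x² + 2xy + y², not x² + y², so the square root does not split this way.

Conclusion: No, this is NOT an identity.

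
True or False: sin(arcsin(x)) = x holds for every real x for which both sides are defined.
True.

Claim: sin(arcsin(x)) = x.
Reasoning: For -1 ≤ x ≤ 1 (where arcsin is defined), arcsin(x) is by definition an angle whose sine equals x. Taking the sine of that angle returns x. (Note the other order, arcsin(sin x) = x, is NOT an identity.)
So the two sides agree for every real x for which both sides are defined.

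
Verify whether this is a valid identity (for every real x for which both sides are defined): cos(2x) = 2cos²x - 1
Claim: cos(2x) = 2cos²x - 1.
Reasoning: cos(2x) = cos²x - sin²x. Replace sin²x by 1 - cos²x: cos²x - (1 - cos²x) = 2cos²x - 1.
So the two sides agree for every real x for which both sides are defined.

Conclusion: Yes, this is an identity.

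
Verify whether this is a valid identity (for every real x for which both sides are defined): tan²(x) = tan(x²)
Claim: tan²(x) = tan(x²).
Test a specific point where both sides are defined: x = π/3.
LHS = tan²(x) ≈ 3.0000
RHS = tan(x²) ≈ 1.9485
Since 3.0000 ≠ 1.9485, the equation fails at this point, so it cannot hold for every real x for which both sides are defined.
tan²(x) means (tan x)², squaring the output; tan(x²) squares the input. These are different functions.

Conclusion: No, this is NOT an identity.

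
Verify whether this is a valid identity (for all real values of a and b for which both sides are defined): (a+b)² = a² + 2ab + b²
Claim: (a+b)² = a² + 2ab + b².
Reasoning: Expand: (a+b)² = (a+b)(a+b) = a·a + a·b + b·a + b·b = a² + 2ab + b².
So the two sides agree for all real values of a and b for which both sides are defined.

Conclusion: Yes, this is an identity.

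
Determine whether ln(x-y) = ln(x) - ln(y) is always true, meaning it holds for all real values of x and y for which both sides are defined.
No, this is NOT an identity.

Claim: ln(x-y) = ln(x) - ln(y).
Test a specific point where both sides are defined: x = 2, y = 1.
LHS = ln(x-y) ≈ 0.0000
RHS = ln(x) - ln(y) ≈ 0.6931
Since 0.0000 ≠ 0.6931, the equation fails at this point, so it cannot hold for all real values of x and y for which both sides are defined.
ln(x) - ln(y) = ln(x/y), not ln(x-y).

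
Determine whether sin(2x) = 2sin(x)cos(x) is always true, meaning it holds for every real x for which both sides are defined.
Yes, this is an identity.

Claim: sin(2x) = 2sin(x)cos(x).
Reasoning: Put y = x in the addition formula sin(x+y) = sin(x)cos(y) + cos(x)sin(y): sin(2x) = sin(x)cos(x) + cos(x)sin(x) = 2sin(x)cos(x).
So the two sides agree for every real x for which both sides are defined.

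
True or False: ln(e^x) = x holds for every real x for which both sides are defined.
True.

Claim: ln(e^x) = x.
Reasoning: ln is the inverse of the exponential: ln(e^x) asks for the exponent p with e^p = e^x, and since e^p is one-to-one that exponent is p = x.
So the two sides agree for every real x for which both sides are defined.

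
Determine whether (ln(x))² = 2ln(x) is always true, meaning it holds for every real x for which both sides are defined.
No, this is NOT an identity.

Claim: (ln(x))² = 2ln(x).
Test a specific point where both sides are defined: x = 2.
LHS = (ln(x))² ≈ 0.4805
RHS = 2ln(x) ≈ 1.3863
Since 0.4805 ≠ 1.3863, the equation fails at this point, so it cannot hold for every real x for which both sides are defined.
2ln(x) equals ln(x²), which is not the same as (ln x)².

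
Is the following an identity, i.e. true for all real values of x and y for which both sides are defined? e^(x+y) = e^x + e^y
Claim: e^(x+y) = e^x + e^y.
Test a specific point where both sides are defined: x = 2, y = 4.
LHS = e^(x+y) ≈ 403.4288
RHS = e^x + e^y ≈ 61.9872
Since 403.4288 ≠ 61.9872, the equation fails at this point, so it cannot hold for all real values of x and y for which both sides are defined.
The correct rule is e^(x+y) = e^x · e^y (a product, not a sum).

Conclusion: No, this is NOT an identity.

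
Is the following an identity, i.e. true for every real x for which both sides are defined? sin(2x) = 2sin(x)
Claim: sin(2x) = 2sin(x).
Test a specific point where both sides are defined: x = -π/2.
LHS = sin(2x) ≈ 0.0000
RHS = 2sin(x) ≈ -2.0000
Since 0.0000 ≠ -2.0000, the equation fails at this point, so it cannot hold for every real x for which both sides are defined.
The correct double-angle formula is sin(2x) = 2sin(x)cos(x).

Conclusion: No, this is NOT an identity.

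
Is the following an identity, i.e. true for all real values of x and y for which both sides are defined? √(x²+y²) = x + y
No, this is NOT an identity.

Claim: √(x²+y²) = x + y.
Test a specific point where both sides are defined: x = -2, y = 3/2.
LHS = √(x²+y²) ≈ 2.5000
RHS = x + y ≈ -0.5000
Since 2.5000 ≠ -0.5000, the equation fails at this point, so it cannot hold for all real values of x and y for which both sides are defined.
(x+y)² = x² + 2xy + y², not x² + y², so the square root does not split this way.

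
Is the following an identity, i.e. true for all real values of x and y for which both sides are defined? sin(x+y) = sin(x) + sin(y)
No, this is NOT an identity.

Claim: sin(x+y) = sin(x) + sin(y).
Test a specific point where both sides are defined: x = π/4, y = π/2.
LHS = sin(x+y) ≈ 0.7071
RHS = sin(x) + sin(y) ≈ 1.7071
Since 0.7071 ≠ 1.7071, the equation fails at this point, so it cannot hold for all real values of x and y for which both sides are defined.
The correct expansion is sin(x+y) = sin(x)cos(y) + cos(x)sin(y); sine is not additive.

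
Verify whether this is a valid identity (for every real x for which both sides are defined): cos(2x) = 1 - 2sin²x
Yes, this is an identity.

Claim: cos(2x) = 1 - 2sin²x.
Reasoning: cos(2x) = cos²x - sin²x. Replace cos²x by 1 - sin²x: (1 - sin²x) - sin²x = 1 - 2sin²x.
So the two sides agree for every real x for which both sides are defined.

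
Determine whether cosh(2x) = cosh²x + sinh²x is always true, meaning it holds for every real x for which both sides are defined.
Yes, this is an identity.

Claim: cosh(2x) = cosh²x + sinh²x.
Reasoning: cosh²x = (e^(2x) + 2 + e^(-2x))/4 and sinh²x = (e^(2x) - 2 + e^(-2x))/4. Adding gives (2e^(2x) + 2e^(-2x))/4 = (e^(2x) + e^(-2x))/2 = cosh(2x).
So the two sides agree for every real x for which both sides are defined.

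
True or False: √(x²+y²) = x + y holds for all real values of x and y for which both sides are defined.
False.

Claim: √(x²+y²) = x + y.
Test a specific point where both sides are defined: x = -2, y = 1.
LHS = √(x²+y²) ≈ 2.2361
RHS = x + y ≈ -1.0000
Since 2.2361 ≠ -1.0000, the equation fails at this point, so it cannot hold for all real values of x and y for which both sides are defined.
(x+y)² = x² + 2xy + y², not x² + y², so the square root does not split this way.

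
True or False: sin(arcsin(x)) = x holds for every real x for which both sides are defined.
Claim: sin(arcsin(x)) = x.
Reasoning: For -1 ≤ x ≤ 1 (where arcsin is defined), arcsin(x) is by definition an angle whose sine equals x. Taking the sine of that angle returns x. (Note the other order, arcsin(sin x) = x, is NOT an identity.)
So the two sides agree for every real x for which both sides are defined.

Conclusion: True.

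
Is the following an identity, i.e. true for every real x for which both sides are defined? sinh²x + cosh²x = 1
Claim: sinh²x + cosh²x = 1.
Test a specific point where both sides are defined: x = -3.
LHS = sinh²x + cosh²x ≈ 201.7156
RHS = 1 ≈ 1.0000
Since 201.7156 ≠ 1.0000, the equation fails at this point, so it cannot hold for every real x for which both sides are defined.
The correct hyperbolic identity is cosh²x - sinh²x = 1 (a difference); the sum sinh²x + cosh²x equals cosh(2x).

Conclusion: No, this is NOT an identity.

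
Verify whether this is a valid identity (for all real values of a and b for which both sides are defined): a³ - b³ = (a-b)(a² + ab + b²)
Yes, this is an identity.

Claim: a³ - b³ = (a-b)(a² + ab + b²).
Reasoning: Expand the right side: (a-b)(a² + ab + b²) = a³ + a²b + ab² - a²b - ab² - b³ = a³ - b³ (the middle terms cancel in pairs).
So the two sides agree for all real values of a and b for which both sides are defined.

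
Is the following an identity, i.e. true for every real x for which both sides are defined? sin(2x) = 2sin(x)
Claim: sin(2x) = 2sin(x).
Test a specific point where both sides are defined: x = 3π/4.
LHS = sin(2x) ≈ -1.0000
RHS = 2sin(x) ≈ 1.4142
Since -1.0000 ≠ 1.4142, the equation fails at this point, so it cannot hold for every real x for which both sides are defined.
The correct double-angle formula is sin(2x) = 2sin(x)cos(x).

Conclusion: No, this is NOT an identity.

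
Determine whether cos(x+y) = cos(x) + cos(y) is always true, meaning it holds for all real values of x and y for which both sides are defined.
No, this is NOT an identity.

Claim: cos(x+y) = cos(x) + cos(y).
Test a specific point where both sides are defined: x = π, y = 3π/4.
LHS = cos(x+y) ≈ 0.7071
RHS = cos(x) + cos(y) ≈ -1.7071
Since 0.7071 ≠ -1.7071, the equation fails at this point, so it cannot hold for all real values of x and y for which both sides are defined.
The correct expansion is cos(x+y) = cos(x)cos(y) - sin(x)sin(y); cosine is not additive.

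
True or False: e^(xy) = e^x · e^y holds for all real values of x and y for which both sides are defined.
False.

Claim: e^(xy) = e^x · e^y.
Test a specific point where both sides are defined: x = 4, y = 1/2.
LHS = e^(xy) ≈ 7.3891
RHS = e^x · e^y ≈ 90.0171
Since 7.3891 ≠ 90.0171, the equation fails at this point, so it cannot hold for all real values of x and y for which both sides are defined.
e^x · e^y = e^(x+y), not e^(xy).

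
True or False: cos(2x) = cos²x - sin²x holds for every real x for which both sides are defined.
Claim: cos(2x) = cos²x - sin²x.
Reasoning: Put y = x in the addition formula cos(x+y) = cos(x)cos(y) - sin(x)sin(y): cos(2x) = cos²x - sin²x.
So the two sides agree for every real x for which both sides are defined.

Conclusion: True.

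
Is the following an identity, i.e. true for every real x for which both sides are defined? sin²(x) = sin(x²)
Claim: sin²(x) = sin(x²).
Test a specific point where both sides are defined: x = π/3.
LHS = sin²(x) ≈ 0.7500
RHS = sin(x²) ≈ 0.8897
Since 0.7500 ≠ 0.8897, the equation fails at this point, so it cannot hold for every real x for which both sides are defined.
sin²(x) means (sin x)², squaring the output; sin(x²) squares the input. These are different functions.

Conclusion: No, this is NOT an identity.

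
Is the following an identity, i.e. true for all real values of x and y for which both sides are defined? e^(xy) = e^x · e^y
No, this is NOT an identity.

Claim: e^(xy) = e^x · e^y.
Test a specific point where both sides are defined: x = 1, y = -3.
LHS = e^(xy) ≈ 0.0498
RHS = e^x · e^y ≈ 0.1353
Since 0.0498 ≠ 0.1353, the equation fails at this point, so it cannot hold for all real values of x and y for which both sides are defined.
e^x · e^y = e^(x+y), not e^(xy).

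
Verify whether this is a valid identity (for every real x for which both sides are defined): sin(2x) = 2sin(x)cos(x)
Yes, this is an identity.

Claim: sin(2x) = 2sin(x)cos(x).
Reasoning: Put y = x in the addition formula sin(x+y) = sin(x)cos(y) + cos(x)sin(y): sin(2x) = sin(x)cos(x) + cos(x)sin(x) = 2sin(x)cos(x).
So the two sides agree for every real x for which both sides are defined.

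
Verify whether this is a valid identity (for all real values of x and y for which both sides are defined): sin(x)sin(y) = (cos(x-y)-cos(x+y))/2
Yes, this is an identity.

Claim: sin(x)sin(y) = (cos(x-y)-cos(x+y))/2.
Reasoning: cos(x-y) = cos(x)cos(y) + sin(x)sin(y) and cos(x+y) = cos(x)cos(y) - sin(x)sin(y). Subtracting, cos(x-y) - cos(x+y) = 2sin(x)sin(y); divide by 2.
So the two sides agree for all real values of x and y for which both sides are defined.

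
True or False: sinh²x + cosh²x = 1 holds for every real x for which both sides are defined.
Claim: sinh²x + cosh²x = 1.
Test a specific point where both sides are defined: x = -1.
LHS = sinh²x + cosh²x ≈ 3.7622
RHS = 1 ≈ 1.0000
Since 3.7622 ≠ 1.0000, the equation fails at this point, so it cannot hold for every real x for which both sides are defined.
The correct hyperbolic identity is cosh²x - sinh²x = 1 (a difference); the sum sinh²x + cosh²x equals cosh(2x).

Conclusion: False.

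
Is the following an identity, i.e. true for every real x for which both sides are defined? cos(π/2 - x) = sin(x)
Yes, this is an identity.

Claim: cos(π/2 - x) = sin(x).
Reasoning: Use cos(u - v) = cos(u)cos(v) + sin(u)sin(v) with u = π/2, v = x: cos(π/2)cos(x) + sin(π/2)sin(x) = 0·cos(x) + 1·sin(x) = sin(x).
So the two sides agree for every real x for which both sides are defined.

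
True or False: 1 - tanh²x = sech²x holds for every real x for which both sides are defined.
True.

Claim: 1 - tanh²x = sech²x.
Reasoning: Divide cosh²x - sinh²x = 1 through by cosh²x (never zero): 1 - tanh²x = 1/cosh²x = sech²x.
So the two sides agree for every real x for which both sides are defined.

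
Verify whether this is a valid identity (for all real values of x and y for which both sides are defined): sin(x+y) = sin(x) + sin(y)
No, this is NOT an identity.

Claim: sin(x+y) = sin(x) + sin(y).
Test a specific point where both sides are defined: x = π/2, y = π/3.
LHS = sin(x+y) ≈ 0.5000
RHS = sin(x) + sin(y) ≈ 1.8660
Since 0.5000 ≠ 1.8660, the equation fails at this point, so it cannot hold for all real values of x and y for which both sides are defined.
The correct expansion is sin(x+y) = sin(x)cos(y) + cos(x)sin(y); sine is not additive.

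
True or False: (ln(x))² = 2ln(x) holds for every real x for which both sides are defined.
False.

Claim: (ln(x))² = 2ln(x).
Test a specific point where both sides are defined: x = 2.
LHS = (ln(x))² ≈ 0.4805
RHS = 2ln(x) ≈ 1.3863
Since 0.4805 ≠ 1.3863, the equation fails at this point, so it cannot hold for every real x for which both sides are defined.
2ln(x) equals ln(x²), which is not the same as (ln x)².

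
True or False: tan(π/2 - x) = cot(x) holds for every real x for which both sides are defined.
Claim: tan(π/2 - x) = cot(x).
Reasoning: tan(π/2 - x) = sin(π/2 - x)/cos(π/2 - x) = cos(x)/sin(x) = cot(x), using the cofunction identities sin(π/2 - x) = cos(x) and cos(π/2 - x) = sin(x).
So the two sides agree for every real x for which both sides are defined.

Conclusion: True.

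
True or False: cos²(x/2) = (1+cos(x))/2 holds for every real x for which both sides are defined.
True.

Claim: cos²(x/2) = (1+cos(x))/2.
Reasoning: Use cos(2θ) = 2cos²θ - 1 with θ = x/2: cos(x) = 2cos²(x/2) - 1. Solving for cos²(x/2) gives (1 + cos(x))/2.
So the two sides agree for every real x for which both sides are defined.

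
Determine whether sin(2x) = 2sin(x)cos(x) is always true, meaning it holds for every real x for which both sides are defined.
Yes, this is an identity.

Claim: sin(2x) = 2sin(x)cos(x).
Reasoning: Put y = x in the addition formula sin(x+y) = sin(x)cos(y) + cos(x)sin(y): sin(2x) = sin(x)cos(x) + cos(x)sin(x) = 2sin(x)cos(x).
So the two sides agree for every real x for which both sides are defined.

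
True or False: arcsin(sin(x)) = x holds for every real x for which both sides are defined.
Claim: arcsin(sin(x)) = x.
Test a specific point where both sides are defined: x = 3π/4.
LHS = arcsin(sin(x)) ≈ 0.7854
RHS = x ≈ 2.3562
Since 0.7854 ≠ 2.3562, the equation fails at this point, so it cannot hold for every real x for which both sides are defined.
arcsin only returns values in [-π/2, π/2], so arcsin(sin(x)) = x holds only for x in that interval, not for all real x.

Conclusion: False.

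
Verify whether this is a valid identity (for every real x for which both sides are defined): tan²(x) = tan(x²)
Claim: tan²(x) = tan(x²).
Test a specific point where both sides are defined: x = π/6.
LHS = tan²(x) ≈ 0.3333
RHS = tan(x²) ≈ 0.2812
Since 0.3333 ≠ 0.2812, the equation fails at this point, so it cannot hold for every real x for which both sides are defined.
tan²(x) means (tan x)², squaring the output; tan(x²) squares the input. These are different functions.

Conclusion: No, this is NOT an identity.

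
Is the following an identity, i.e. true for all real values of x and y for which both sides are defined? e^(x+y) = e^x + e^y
No, this is NOT an identity.

Claim: e^(x+y) = e^x + e^y.
Test a specific point where both sides are defined: x = -1, y = 3.
LHS = e^(x+y) ≈ 7.3891
RHS = e^x + e^y ≈ 20.4534
Since 7.3891 ≠ 20.4534, the equation fails at this point, so it cannot hold for all real values of x and y for which both sides are defined.
The correct rule is e^(x+y) = e^x · e^y (a product, not a sum).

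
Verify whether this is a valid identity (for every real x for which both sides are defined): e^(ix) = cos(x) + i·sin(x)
Claim: e^(ix) = cos(x) + i·sin(x).
Reasoning: Euler's formula. Expand e^(ix) = Σ (ix)^k / k!. Since i² = -1, the even-k terms are Σ (-1)^m x^(2m)/(2m)! = cos(x) and the odd-k terms are i · Σ (-1)^m x^(2m+1)/(2m+1)! = i·sin(x).
So the two sides agree for every real x for which both sides are defined.

Conclusion: Yes, this is an identity.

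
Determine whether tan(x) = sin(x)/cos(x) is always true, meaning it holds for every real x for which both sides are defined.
Yes, this is an identity.

Claim: tan(x) = sin(x)/cos(x).
Reasoning: For an angle x whose terminal point on the unit circle is (cos x, sin x), tan(x) is defined as the ratio (second coordinate)/(first coordinate) = sin(x)/cos(x), wherever cos(x) ≠ 0.
So the two sides agree for every real x for which both sides are defined.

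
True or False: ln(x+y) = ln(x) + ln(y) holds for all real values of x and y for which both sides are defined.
False.

Claim: ln(x+y) = ln(x) + ln(y).
Test a specific point where both sides are defined: x = 4, y = 1.
LHS = ln(x+y) ≈ 1.6094
RHS = ln(x) + ln(y) ≈ 1.3863
Since 1.6094 ≠ 1.3863, the equation fails at this point, so it cannot hold for all real values of x and y for which both sides are defined.
ln(x) + ln(y) = ln(xy), not ln(x+y).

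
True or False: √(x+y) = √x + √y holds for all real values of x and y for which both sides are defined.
Claim: √(x+y) = √x + √y.
Test a specific point where both sides are defined: x = 3/2, y = 4.
LHS = √(x+y) ≈ 2.3452
RHS = √x + √y ≈ 3.2247
Since 2.3452 ≠ 3.2247, the equation fails at this point, so it cannot hold for all real values of x and y for which both sides are defined.
Squaring the right side gives x + 2√(xy) + y, not x + y.

Conclusion: False.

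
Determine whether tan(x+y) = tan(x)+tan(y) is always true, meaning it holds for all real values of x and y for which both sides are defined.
Claim: tan(x+y) = tan(x)+tan(y).
Test a specific point where both sides are defined: x = π/4, y = π/3.
LHS = tan(x+y) ≈ -3.7321
RHS = tan(x)+tan(y) ≈ 2.7321
Since -3.7321 ≠ 2.7321, the equation fails at this point, so it cannot hold for all real values of x and y for which both sides are defined.
The correct formula is tan(x+y) = (tan(x) + tan(y))/(1 - tan(x)tan(y)).

Conclusion: No, this is NOT an identity.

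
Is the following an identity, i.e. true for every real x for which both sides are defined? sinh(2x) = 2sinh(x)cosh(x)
Yes, this is an identity.

Claim: sinh(2x) = 2sinh(x)cosh(x).
Reasoning: 2sinh(x)cosh(x) = 2 · (e^x - e^-x)/2 · (e^x + e^-x)/2 = (e^(2x) - e^(-2x))/2 = sinh(2x).
So the two sides agree for every real x for which both sides are defined.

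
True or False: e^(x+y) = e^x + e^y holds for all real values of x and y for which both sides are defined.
Claim: e^(x+y) = e^x + e^y.
Test a specific point where both sides are defined: x = -2, y = 5.
LHS = e^(x+y) ≈ 20.0855
RHS = e^x + e^y ≈ 148.5485
Since 20.0855 ≠ 148.5485, the equation fails at this point, so it cannot hold for all real values of x and y for which both sides are defined.
The correct rule is e^(x+y) = e^x · e^y (a product, not a sum).

Conclusion: False.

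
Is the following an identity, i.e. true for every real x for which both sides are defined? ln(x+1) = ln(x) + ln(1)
Claim: ln(x+1) = ln(x) + ln(1).
Test a specific point where both sides are defined: x = 4.
LHS = ln(x+1) ≈ 1.6094
RHS = ln(x) + ln(1) ≈ 1.3863
Since 1.6094 ≠ 1.3863, the equation fails at this point, so it cannot hold for every real x for which both sides are defined.
ln(1) = 0, so the right side is just ln(x), which differs from ln(x+1).

Conclusion: No, this is NOT an identity.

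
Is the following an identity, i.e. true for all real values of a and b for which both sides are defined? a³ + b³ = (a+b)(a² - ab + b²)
Claim: a³ + b³ = (a+b)(a² - ab + b²).
Reasoning: Expand the right side: (a+b)(a² - ab + b²) = a³ - a²b + ab² + a²b - ab² + b³ = a³ + b³ (the middle terms cancel in pairs).
So the two sides agree for all real values of a and b for which both sides are defined.

Conclusion: Yes, this is an identity.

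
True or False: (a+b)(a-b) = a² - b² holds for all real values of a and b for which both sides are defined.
True.

Claim: (a+b)(a-b) = a² - b².
Reasoning: Expand: (a+b)(a-b) = a² - ab + ba - b² = a² - b² (the cross terms cancel).
So the two sides agree for all real values of a and b for which both sides are defined.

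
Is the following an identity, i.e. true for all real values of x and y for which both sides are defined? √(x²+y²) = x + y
No, this is NOT an identity.

Claim: √(x²+y²) = x + y.
Test a specific point where both sides are defined: x = 1, y = 3.
LHS = √(x²+y²) ≈ 3.1623
RHS = x + y ≈ 4.0000
Since 3.1623 ≠ 4.0000, the equation fails at this point, so it cannot hold for all real values of x and y for which both sides are defined.
(x+y)² = x² + 2xy + y², not x² + y², so the square root does not split this way.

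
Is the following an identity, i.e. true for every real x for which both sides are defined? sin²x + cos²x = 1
Yes, this is an identity.

Claim: sin²x + cos²x = 1.
Reasoning: The point (cos x, sin x) lies on the unit circle X² + Y² = 1, so cos²x + sin²x = 1 for every real x.
So the two sides agree for every real x for which both sides are defined.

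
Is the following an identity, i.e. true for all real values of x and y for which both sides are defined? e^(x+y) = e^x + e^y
Claim: e^(x+y) = e^x + e^y.
Test a specific point where both sides are defined: x = 3/2, y = -2.
LHS = e^(x+y) ≈ 0.6065
RHS = e^x + e^y ≈ 4.6170
Since 0.6065 ≠ 4.6170, the equation fails at this point, so it cannot hold for all real values of x and y for which both sides are defined.
The correct rule is e^(x+y) = e^x · e^y (a product, not a sum).

Conclusion: No, this is NOT an identity.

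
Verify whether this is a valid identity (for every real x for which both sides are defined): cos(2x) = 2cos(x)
No, this is NOT an identity.

Claim: cos(2x) = 2cos(x).
Test a specific point where both sides are defined: x = π/6.
LHS = cos(2x) ≈ 0.5000
RHS = 2cos(x) ≈ 1.7321
Since 0.5000 ≠ 1.7321, the equation fails at this point, so it cannot hold for every real x for which both sides are defined.
The correct double-angle formula is cos(2x) = cos²x - sin²x.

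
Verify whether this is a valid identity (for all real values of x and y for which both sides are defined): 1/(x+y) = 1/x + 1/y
No, this is NOT an identity.

Claim: 1/(x+y) = 1/x + 1/y.
Test a specific point where both sides are defined: x = 5, y = 3.
LHS = 1/(x+y) ≈ 0.1250
RHS = 1/x + 1/y ≈ 0.5333
Since 0.1250 ≠ 0.5333, the equation fails at this point, so it cannot hold for all real values of x and y for which both sides are defined.
1/x + 1/y = (x+y)/(xy), which is not 1/(x+y).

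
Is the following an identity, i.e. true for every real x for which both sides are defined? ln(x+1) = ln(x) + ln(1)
Claim: ln(x+1) = ln(x) + ln(1).
Test a specific point where both sides are defined: x = 3.
LHS = ln(x+1) ≈ 1.3863
RHS = ln(x) + ln(1) ≈ 1.0986
Since 1.3863 ≠ 1.0986, the equation fails at this point, so it cannot hold for every real x for which both sides are defined.
ln(1) = 0, so the right side is just ln(x), which differs from ln(x+1).

Conclusion: No, this is NOT an identity.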